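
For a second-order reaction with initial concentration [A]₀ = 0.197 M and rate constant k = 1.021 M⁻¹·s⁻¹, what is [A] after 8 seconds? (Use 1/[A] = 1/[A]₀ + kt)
0.0755 M

1/[A] = 1/[A]₀ + k·t = 1/0.197 + (1.021)·(8) = 5.0761 + 8.1680 = 13.2441
[A] = 1/13.2441 = 0.0755 M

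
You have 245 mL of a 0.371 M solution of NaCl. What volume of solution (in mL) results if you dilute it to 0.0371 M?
Using M₁V₁ = M₂V₂:
0.371 × 245 = 0.0371 × V₂
V₂ = (0.371 × 245) / 0.0371 = 2450 mL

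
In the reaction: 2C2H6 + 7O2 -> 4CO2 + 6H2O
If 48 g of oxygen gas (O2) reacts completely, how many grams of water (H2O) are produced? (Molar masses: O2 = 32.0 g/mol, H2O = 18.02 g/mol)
Moles of O2 = 48 g ÷ 32.0 g/mol = 1.5 mol
Mole ratio: 6 mol H2O / 7 mol O2
Moles of H2O = 1.5 × (6/7) = 1.28571 mol
Mass of H2O = 1.28571 mol × 18.02 g/mol = 23.17 g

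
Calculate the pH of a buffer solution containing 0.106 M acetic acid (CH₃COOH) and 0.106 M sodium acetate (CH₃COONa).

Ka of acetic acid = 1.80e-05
pH = 4.74

pKa = -log(1.80e-05) = 4.74. pH = pKa + log([A⁻]/[HA]) = 4.74 + log(0.106/0.106)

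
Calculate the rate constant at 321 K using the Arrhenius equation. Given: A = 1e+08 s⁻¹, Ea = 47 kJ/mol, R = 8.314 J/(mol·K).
2.25e+00 s⁻¹

k = A·exp(-Ea/(R·T)) = 1e+08·exp(-47000/(8.314·321)) = 1e+08·exp(-17.6110) = 1e+08·2.2473e-08 = 2.25e+00 s⁻¹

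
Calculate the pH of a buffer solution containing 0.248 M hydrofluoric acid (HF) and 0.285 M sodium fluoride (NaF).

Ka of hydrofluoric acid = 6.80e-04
pH = 3.23

pKa = -log(6.80e-04) = 3.17. pH = pKa + log([A⁻]/[HA]) = 3.17 + log(0.285/0.248)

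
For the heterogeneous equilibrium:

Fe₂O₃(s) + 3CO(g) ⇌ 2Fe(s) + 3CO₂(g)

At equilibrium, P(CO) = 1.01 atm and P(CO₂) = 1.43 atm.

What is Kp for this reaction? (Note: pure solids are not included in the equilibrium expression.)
K_p = 2.838

Solids (Fe₂O₃, Fe) are excluded.
Kp = P(CO₂)³/P(CO)³ = (1.43)³/(1.01)³ = 2.924/1.03 = 2.838.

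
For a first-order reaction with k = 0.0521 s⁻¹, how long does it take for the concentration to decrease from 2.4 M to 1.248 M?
12.55 s

From ln[A] = ln[A]₀ - k·t: t = ln([A]₀/[A])/k = ln(2.4/1.248)/0.0521 = ln(1.9231)/0.0521 = 0.6539/0.0521 = 12.55 s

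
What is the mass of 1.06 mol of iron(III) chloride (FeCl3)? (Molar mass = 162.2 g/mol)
Mass = 1.06 mol × 162.2 g/mol = 171.9 g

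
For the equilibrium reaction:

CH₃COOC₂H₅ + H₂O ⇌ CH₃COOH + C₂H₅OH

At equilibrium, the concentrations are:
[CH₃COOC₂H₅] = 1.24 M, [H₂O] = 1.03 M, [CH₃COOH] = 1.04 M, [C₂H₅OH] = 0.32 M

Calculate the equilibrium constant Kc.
K_c = 0.2606

Kc = ([CH₃COOH] × [C₂H₅OH]) / ([CH₃COOC₂H₅] × [H₂O])
   = ((1.04)·(0.32)) / ((1.24)·(1.03))
   = 0.3328 / 1.2772 = 0.2606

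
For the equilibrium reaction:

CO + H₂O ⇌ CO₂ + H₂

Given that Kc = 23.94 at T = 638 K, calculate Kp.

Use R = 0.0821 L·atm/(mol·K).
K_p = 23.9400

Δn = (moles gaseous products) − (moles gaseous reactants) = 0
T = 638 K; RT = 0.0821 × 638 = 52.3798
Kp = Kc·(RT)^Δn = 23.94 × (52.3798)^0 = 23.94 × 1 = 23.9400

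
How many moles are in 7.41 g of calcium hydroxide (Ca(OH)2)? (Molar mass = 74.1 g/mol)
Moles = 7.41 g ÷ 74.1 g/mol = 0.1 mol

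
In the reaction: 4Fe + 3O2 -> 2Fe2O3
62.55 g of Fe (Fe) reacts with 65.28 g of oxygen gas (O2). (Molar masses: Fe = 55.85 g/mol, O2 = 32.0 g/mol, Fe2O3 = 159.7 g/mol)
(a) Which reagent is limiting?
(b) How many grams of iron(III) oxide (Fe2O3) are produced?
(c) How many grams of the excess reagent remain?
(a) Fe, (b) 89.43 g, (c) 38.4 g

Moles of Fe = 62.55 g ÷ 55.85 g/mol = 1.11996 mol
Moles of O2 = 65.28 g ÷ 32.0 g/mol = 2.04 mol
Moles ÷ coefficient: Fe: 1.11996/4 = 0.28, O2: 2.04/3 = 0.68
(a) Fe has the smaller value, so Fe is the limiting reagent.
(b) Moles of Fe2O3 = 1.11996 mol Fe × (2/4) = 0.559982 mol; mass = 0.559982 mol × 159.7 g/mol = 89.43 g
(c) O2 consumed = 1.11996 × (3/4) = 0.839973 mol; remaining = 2.04 − 0.839973 = 1.20003 mol; mass = 1.20003 mol × 32.0 g/mol = 38.4 g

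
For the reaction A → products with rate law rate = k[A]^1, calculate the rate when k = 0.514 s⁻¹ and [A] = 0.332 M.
0.1706 M/s

rate = k·[A]^1 = 0.514·(0.332)^1 = 0.514·0.332 = 0.1706 M/s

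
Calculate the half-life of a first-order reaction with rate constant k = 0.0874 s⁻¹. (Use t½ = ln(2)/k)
7.93 s

t½ = ln(2)/k = 0.6931/0.0874 = 7.93 s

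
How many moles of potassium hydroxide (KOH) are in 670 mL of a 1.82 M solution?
Moles = Molarity × Volume (L)
Moles = 1.82 M × 0.67 L = 1.219 mol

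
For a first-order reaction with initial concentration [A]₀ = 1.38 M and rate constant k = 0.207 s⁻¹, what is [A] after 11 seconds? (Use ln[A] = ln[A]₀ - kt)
0.1416 M

ln[A] = ln[A]₀ - k·t = ln(1.38) - (0.207)·(11) = 0.3221 - 2.2770 = -1.9549
[A] = e^(-1.9549) = 0.1416 M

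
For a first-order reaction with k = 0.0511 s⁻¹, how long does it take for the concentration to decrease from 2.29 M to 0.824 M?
20.00 s

From ln[A] = ln[A]₀ - k·t: t = ln([A]₀/[A])/k = ln(2.29/0.824)/0.0511 = ln(2.7791)/0.0511 = 1.0221/0.0511 = 20.00 s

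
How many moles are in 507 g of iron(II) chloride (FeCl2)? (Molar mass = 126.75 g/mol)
Moles = 507 g ÷ 126.75 g/mol = 4 mol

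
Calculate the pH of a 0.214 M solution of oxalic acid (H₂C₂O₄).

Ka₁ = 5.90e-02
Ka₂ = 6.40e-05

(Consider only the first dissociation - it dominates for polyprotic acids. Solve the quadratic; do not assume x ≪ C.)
pH = 1.06

x² + Ka₁·x − Ka₁·C = 0 with Ka₁ = 5.90e-02, C = 0.214.
x = (−Ka₁ + √(Ka₁² + 4·Ka₁·C))/2 = 8.6673e-02 M, so pH = 1.06.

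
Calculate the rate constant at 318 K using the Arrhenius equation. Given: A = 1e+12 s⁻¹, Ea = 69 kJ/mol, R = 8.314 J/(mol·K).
4.63e+00 s⁻¹

k = A·exp(-Ea/(R·T)) = 1e+12·exp(-69000/(8.314·318)) = 1e+12·exp(-26.0983) = 1e+12·4.6308e-12 = 4.63e+00 s⁻¹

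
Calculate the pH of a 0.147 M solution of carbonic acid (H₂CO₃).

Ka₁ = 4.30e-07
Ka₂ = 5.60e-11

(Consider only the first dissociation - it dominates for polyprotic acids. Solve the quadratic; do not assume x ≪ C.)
pH = 3.60

x² + Ka₁·x − Ka₁·C = 0 with Ka₁ = 4.30e-07, C = 0.147.
x = (−Ka₁ + √(Ka₁² + 4·Ka₁·C))/2 = 2.5120e-04 M, so pH = 3.60.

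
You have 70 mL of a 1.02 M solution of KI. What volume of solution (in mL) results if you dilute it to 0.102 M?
Using M₁V₁ = M₂V₂:
1.02 × 70 = 0.102 × V₂
V₂ = (1.02 × 70) / 0.102 = 700 mL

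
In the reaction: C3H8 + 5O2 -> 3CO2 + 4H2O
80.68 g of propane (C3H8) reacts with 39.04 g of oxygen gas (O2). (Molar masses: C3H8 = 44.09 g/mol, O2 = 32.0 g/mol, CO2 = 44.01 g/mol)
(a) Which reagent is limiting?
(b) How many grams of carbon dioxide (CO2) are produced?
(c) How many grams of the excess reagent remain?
(a) O2, (b) 32.22 g, (c) 69.92 g

Moles of C3H8 = 80.68 g ÷ 44.09 g/mol = 1.82989 mol
Moles of O2 = 39.04 g ÷ 32.0 g/mol = 1.22 mol
Moles ÷ coefficient: C3H8: 1.82989/1 = 1.83, O2: 1.22/5 = 0.244
(a) O2 has the smaller value, so O2 is the limiting reagent.
(b) Moles of CO2 = 1.22 mol O2 × (3/5) = 0.732 mol; mass = 0.732 mol × 44.01 g/mol = 32.22 g
(c) C3H8 consumed = 1.22 × (1/5) = 0.244 mol; remaining = 1.82989 − 0.244 = 1.58589 mol; mass = 1.58589 mol × 44.09 g/mol = 69.92 g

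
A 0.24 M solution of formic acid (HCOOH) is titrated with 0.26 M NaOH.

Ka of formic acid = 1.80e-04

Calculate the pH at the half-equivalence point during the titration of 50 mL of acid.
pH = pKa = 3.74

At the half-equivalence point, [HA] = [A⁻], so by Henderson–Hasselbalch pH = pKa + log(1) = pKa.
pKa = −log(1.80e-04) = 3.74.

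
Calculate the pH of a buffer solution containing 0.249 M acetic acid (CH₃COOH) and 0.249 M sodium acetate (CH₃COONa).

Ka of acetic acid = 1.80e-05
pH = 4.74

pKa = -log(1.80e-05) = 4.74. pH = pKa + log([A⁻]/[HA]) = 4.74 + log(0.249/0.249)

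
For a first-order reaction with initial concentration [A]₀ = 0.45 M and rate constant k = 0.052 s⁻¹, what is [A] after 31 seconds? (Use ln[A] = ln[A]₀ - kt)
0.0898 M

ln[A] = ln[A]₀ - k·t = ln(0.45) - (0.052)·(31) = -0.7985 - 1.6120 = -2.4105
[A] = e^(-2.4105) = 0.0898 M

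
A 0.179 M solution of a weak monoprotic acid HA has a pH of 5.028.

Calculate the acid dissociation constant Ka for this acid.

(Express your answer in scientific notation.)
K_a = 4.91e-10

[H⁺] = 10^(−pH) = 10^(−5.028) = 9.376e-06 M. For HA ⇌ H⁺ + A⁻, Ka = x²/(C − x) = (9.376e-06)²/(0.179 − 9.376e-06) = 4.91e-10.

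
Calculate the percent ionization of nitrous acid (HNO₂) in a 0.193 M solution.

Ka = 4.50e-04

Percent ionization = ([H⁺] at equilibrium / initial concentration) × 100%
Percent ionization = 4.71%

Let x = [H⁺]. Ka = x²/(C - x) ⇒ x² + (4.50e-04)x - (4.50e-04)(0.193) = 0. x = 9.0971e-03. Percent = (9.0971e-03/0.193) × 100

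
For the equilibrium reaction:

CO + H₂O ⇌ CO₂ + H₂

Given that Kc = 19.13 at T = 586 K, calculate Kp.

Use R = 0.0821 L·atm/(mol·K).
K_p = 19.1300

Δn = (moles gaseous products) − (moles gaseous reactants) = 0
T = 586 K; RT = 0.0821 × 586 = 48.1106
Kp = Kc·(RT)^Δn = 19.13 × (48.1106)^0 = 19.13 × 1 = 19.1300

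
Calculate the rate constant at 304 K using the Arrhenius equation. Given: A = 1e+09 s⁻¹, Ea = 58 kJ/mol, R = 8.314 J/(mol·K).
1.08e-01 s⁻¹

k = A·exp(-Ea/(R·T)) = 1e+09·exp(-58000/(8.314·304)) = 1e+09·exp(-22.9480) = 1e+09·1.0810e-10 = 1.08e-01 s⁻¹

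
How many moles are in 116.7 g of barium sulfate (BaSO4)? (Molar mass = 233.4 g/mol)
Moles = 116.7 g ÷ 233.4 g/mol = 0.5 mol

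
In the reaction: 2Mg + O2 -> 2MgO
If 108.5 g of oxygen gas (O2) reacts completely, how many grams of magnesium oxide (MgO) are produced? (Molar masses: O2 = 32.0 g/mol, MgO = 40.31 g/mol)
Moles of O2 = 108.5 g ÷ 32.0 g/mol = 3.39062 mol
Mole ratio: 2 mol MgO / 1 mol O2
Moles of MgO = 3.39062 × (2/1) = 6.78125 mol
Mass of MgO = 6.78125 mol × 40.31 g/mol = 273.4 g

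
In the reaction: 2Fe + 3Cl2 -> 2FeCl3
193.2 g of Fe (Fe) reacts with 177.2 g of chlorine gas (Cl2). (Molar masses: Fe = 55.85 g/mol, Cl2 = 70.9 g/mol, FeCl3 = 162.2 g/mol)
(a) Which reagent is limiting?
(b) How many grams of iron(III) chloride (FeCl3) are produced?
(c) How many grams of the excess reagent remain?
(a) Cl2, (b) 270.3 g, (c) 100.1 g

Moles of Fe = 193.2 g ÷ 55.85 g/mol = 3.45927 mol
Moles of Cl2 = 177.2 g ÷ 70.9 g/mol = 2.49929 mol
Moles ÷ coefficient: Fe: 3.45927/2 = 1.73, Cl2: 2.49929/3 = 0.8331
(a) Cl2 has the smaller value, so Cl2 is the limiting reagent.
(b) Moles of FeCl3 = 2.49929 mol Cl2 × (2/3) = 1.6662 mol; mass = 1.6662 mol × 162.2 g/mol = 270.3 g
(c) Fe consumed = 2.49929 × (2/3) = 1.6662 mol; remaining = 3.45927 − 1.6662 = 1.79307 mol; mass = 1.79307 mol × 55.85 g/mol = 100.1 g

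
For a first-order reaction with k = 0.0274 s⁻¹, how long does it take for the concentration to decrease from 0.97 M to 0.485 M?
25.30 s

From ln[A] = ln[A]₀ - k·t: t = ln([A]₀/[A])/k = ln(0.97/0.485)/0.0274 = ln(2.0000)/0.0274 = 0.6931/0.0274 = 25.30 s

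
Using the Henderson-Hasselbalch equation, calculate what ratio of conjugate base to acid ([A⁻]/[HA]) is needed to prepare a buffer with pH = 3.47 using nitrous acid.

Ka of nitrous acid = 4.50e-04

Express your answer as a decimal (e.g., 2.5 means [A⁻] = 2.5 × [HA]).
[A⁻]/[HA] = 1.328

pKa = −log(4.50e-04) = 3.3468. pH = pKa + log([A⁻]/[HA]). 3.47 = 3.3468 + log(ratio). log(ratio) = 3.47 − 3.3468 = 0.1232. ratio = 10^(0.1232) = 1.328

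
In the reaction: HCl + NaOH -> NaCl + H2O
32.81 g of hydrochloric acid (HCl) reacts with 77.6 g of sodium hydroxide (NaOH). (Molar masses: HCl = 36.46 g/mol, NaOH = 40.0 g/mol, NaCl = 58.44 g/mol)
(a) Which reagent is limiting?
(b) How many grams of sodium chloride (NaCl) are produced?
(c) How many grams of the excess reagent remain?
(a) HCl, (b) 52.59 g, (c) 41.6 g

Moles of HCl = 32.81 g ÷ 36.46 g/mol = 0.89989 mol
Moles of NaOH = 77.6 g ÷ 40.0 g/mol = 1.94 mol
Moles ÷ coefficient: HCl: 0.89989/1 = 0.8999, NaOH: 1.94/1 = 1.94
(a) HCl has the smaller value, so HCl is the limiting reagent.
(b) Moles of NaCl = 0.89989 mol HCl × (1/1) = 0.89989 mol; mass = 0.89989 mol × 58.44 g/mol = 52.59 g
(c) NaOH consumed = 0.89989 × (1/1) = 0.89989 mol; remaining = 1.94 − 0.89989 = 1.04011 mol; mass = 1.04011 mol × 40.0 g/mol = 41.6 g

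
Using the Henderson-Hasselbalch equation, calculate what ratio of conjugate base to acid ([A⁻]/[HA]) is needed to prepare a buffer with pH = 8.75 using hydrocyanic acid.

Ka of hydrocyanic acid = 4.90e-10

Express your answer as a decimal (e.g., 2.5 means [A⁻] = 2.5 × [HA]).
[A⁻]/[HA] = 0.276

pKa = −log(4.90e-10) = 9.3098. pH = pKa + log([A⁻]/[HA]). 8.75 = 9.3098 + log(ratio). log(ratio) = 8.75 − 9.3098 = -0.5598. ratio = 10^(-0.5598) = 0.276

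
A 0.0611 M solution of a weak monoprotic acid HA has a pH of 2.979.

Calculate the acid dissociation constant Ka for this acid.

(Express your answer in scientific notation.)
K_a = 1.83e-05

[H⁺] = 10^(−pH) = 10^(−2.979) = 1.050e-03 M. For HA ⇌ H⁺ + A⁻, Ka = x²/(C − x) = (1.050e-03)²/(0.0611 − 1.050e-03) = 1.83e-05.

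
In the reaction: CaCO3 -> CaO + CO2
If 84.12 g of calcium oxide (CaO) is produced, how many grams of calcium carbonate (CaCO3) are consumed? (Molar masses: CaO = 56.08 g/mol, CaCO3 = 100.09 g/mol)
Moles of CaO = 84.12 g ÷ 56.08 g/mol = 1.5 mol
Mole ratio: 1 mol CaCO3 / 1 mol CaO
Moles of CaCO3 = 1.5 × (1/1) = 1.5 mol
Mass of CaCO3 = 1.5 mol × 100.09 g/mol = 150.1 g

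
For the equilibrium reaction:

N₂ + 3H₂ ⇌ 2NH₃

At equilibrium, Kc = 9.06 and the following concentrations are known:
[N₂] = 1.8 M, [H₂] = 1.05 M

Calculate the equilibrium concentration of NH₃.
[NH₃] = 4.3449 M

Kc = ([NH₃]^2) / ([N₂] × [H₂]^3) = 9.06
[NH₃]^2 = Kc · (reactant terms)/(other product terms) = 9.06 · 2.0837 / 1 = 18.879
[NH₃] = (18.879)^(1/2) = 4.3449 M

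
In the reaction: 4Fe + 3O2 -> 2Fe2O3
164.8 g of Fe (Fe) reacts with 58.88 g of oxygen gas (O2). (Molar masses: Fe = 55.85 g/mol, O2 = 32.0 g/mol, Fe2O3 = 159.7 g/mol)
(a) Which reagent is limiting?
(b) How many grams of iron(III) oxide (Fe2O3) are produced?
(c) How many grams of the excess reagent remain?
(a) O2, (b) 195.9 g, (c) 27.78 g

Moles of Fe = 164.8 g ÷ 55.85 g/mol = 2.95076 mol
Moles of O2 = 58.88 g ÷ 32.0 g/mol = 1.84 mol
Moles ÷ coefficient: Fe: 2.95076/4 = 0.7377, O2: 1.84/3 = 0.6133
(a) O2 has the smaller value, so O2 is the limiting reagent.
(b) Moles of Fe2O3 = 1.84 mol O2 × (2/3) = 1.22667 mol; mass = 1.22667 mol × 159.7 g/mol = 195.9 g
(c) Fe consumed = 1.84 × (4/3) = 2.45333 mol; remaining = 2.95076 − 2.45333 = 0.497428 mol; mass = 0.497428 mol × 55.85 g/mol = 27.78 g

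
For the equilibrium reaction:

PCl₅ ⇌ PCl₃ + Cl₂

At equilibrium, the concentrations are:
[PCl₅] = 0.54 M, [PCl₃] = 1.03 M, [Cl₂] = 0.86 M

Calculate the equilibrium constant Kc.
K_c = 1.6404

Kc = ([PCl₃] × [Cl₂]) / ([PCl₅])
   = ((1.03)·(0.86)) / ((0.54))
   = 0.8858 / 0.54 = 1.6404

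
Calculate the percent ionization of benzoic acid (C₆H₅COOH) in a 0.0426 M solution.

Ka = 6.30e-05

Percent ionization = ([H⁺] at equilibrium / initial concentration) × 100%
Percent ionization = 3.77%

Let x = [H⁺]. Ka = x²/(C - x) ⇒ x² + (6.30e-05)x - (6.30e-05)(0.0426) = 0. x = 1.6070e-03. Percent = (1.6070e-03/0.0426) × 100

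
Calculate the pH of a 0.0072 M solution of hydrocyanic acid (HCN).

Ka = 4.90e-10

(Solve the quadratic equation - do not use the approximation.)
pH = 5.73

x² + Ka×x - Ka×C = 0. Using quadratic formula: [H⁺] = 1.8781e-06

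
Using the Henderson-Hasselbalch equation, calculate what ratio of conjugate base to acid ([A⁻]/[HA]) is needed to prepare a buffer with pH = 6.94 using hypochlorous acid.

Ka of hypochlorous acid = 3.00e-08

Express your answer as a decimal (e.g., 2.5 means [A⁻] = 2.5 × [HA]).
[A⁻]/[HA] = 0.261

pKa = −log(3.00e-08) = 7.5229. pH = pKa + log([A⁻]/[HA]). 6.94 = 7.5229 + log(ratio). log(ratio) = 6.94 − 7.5229 = -0.5829. ratio = 10^(-0.5829) = 0.261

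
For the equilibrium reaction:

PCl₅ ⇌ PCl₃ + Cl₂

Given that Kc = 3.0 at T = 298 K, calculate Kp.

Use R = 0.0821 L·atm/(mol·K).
K_p = 73.3974

Δn = (moles gaseous products) − (moles gaseous reactants) = 1
T = 298 K; RT = 0.0821 × 298 = 24.4658
Kp = Kc·(RT)^Δn = 3.0 × (24.4658)^1 = 3.0 × 24.4658 = 73.3974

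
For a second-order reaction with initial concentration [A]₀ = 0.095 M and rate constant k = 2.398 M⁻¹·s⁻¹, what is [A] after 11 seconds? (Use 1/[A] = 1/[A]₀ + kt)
0.0271 M

1/[A] = 1/[A]₀ + k·t = 1/0.095 + (2.398)·(11) = 10.5263 + 26.3780 = 36.9043
[A] = 1/36.9043 = 0.0271 M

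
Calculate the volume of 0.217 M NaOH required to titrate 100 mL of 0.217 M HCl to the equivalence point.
V_{base} = 100.0 mL

At equivalence: moles acid = moles base.
moles HCl = 0.217 M × 0.1 L = 0.0217 mol
V_NaOH = 0.0217 mol ÷ 0.217 M = 0.1 L = 100.0 mL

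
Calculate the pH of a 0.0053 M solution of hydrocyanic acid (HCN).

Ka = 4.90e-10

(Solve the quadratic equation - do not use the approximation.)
pH = 5.79

x² + Ka×x - Ka×C = 0. Using quadratic formula: [H⁺] = 1.6113e-06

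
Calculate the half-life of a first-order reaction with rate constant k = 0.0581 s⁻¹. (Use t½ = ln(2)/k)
11.93 s

t½ = ln(2)/k = 0.6931/0.0581 = 11.93 s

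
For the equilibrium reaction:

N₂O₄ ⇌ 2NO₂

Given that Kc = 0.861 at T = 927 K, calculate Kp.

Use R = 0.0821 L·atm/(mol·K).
K_p = 65.5279

Δn = (moles gaseous products) − (moles gaseous reactants) = 1
T = 927 K; RT = 0.0821 × 927 = 76.1067
Kp = Kc·(RT)^Δn = 0.861 × (76.1067)^1 = 0.861 × 76.1067 = 65.5279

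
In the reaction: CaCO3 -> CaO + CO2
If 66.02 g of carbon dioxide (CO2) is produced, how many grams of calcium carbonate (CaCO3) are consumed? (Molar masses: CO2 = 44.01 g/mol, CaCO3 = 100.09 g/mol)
Moles of CO2 = 66.02 g ÷ 44.01 g/mol = 1.50011 mol
Mole ratio: 1 mol CaCO3 / 1 mol CO2
Moles of CaCO3 = 1.50011 × (1/1) = 1.50011 mol
Mass of CaCO3 = 1.50011 mol × 100.09 g/mol = 150.1 g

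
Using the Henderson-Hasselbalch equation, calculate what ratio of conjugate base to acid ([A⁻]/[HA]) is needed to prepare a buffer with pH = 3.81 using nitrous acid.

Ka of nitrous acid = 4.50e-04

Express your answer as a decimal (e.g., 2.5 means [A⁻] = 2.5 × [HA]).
[A⁻]/[HA] = 2.905

pKa = −log(4.50e-04) = 3.3468. pH = pKa + log([A⁻]/[HA]). 3.81 = 3.3468 + log(ratio). log(ratio) = 3.81 − 3.3468 = 0.4632. ratio = 10^(0.4632) = 2.905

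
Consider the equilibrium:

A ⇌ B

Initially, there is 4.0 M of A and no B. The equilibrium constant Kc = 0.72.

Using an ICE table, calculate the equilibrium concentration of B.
[B] = 1.674 M

ICE: [A] = 4.0 − x, [B] = x.
Kc = x/(4.0 − x) = 0.72 ⇒ x = 0.72·4.0/(1 + 0.72) = 2.88/1.72 = 1.674.
[B] = x = 1.674 M.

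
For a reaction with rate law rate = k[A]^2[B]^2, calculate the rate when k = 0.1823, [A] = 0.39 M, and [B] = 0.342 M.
0.003243 M/s

rate = k·[A]^2·[B]^2 = 0.1823·(0.39)^2·(0.342)^2 = 0.1823·0.1521·0.116964 = 0.003243 M/s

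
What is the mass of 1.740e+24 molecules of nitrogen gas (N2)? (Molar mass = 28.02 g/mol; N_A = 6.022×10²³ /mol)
Moles = 1.740e+24 ÷ 6.022×10²³ = 2.88941 mol
Mass = 2.88941 mol × 28.02 g/mol = 80.96 g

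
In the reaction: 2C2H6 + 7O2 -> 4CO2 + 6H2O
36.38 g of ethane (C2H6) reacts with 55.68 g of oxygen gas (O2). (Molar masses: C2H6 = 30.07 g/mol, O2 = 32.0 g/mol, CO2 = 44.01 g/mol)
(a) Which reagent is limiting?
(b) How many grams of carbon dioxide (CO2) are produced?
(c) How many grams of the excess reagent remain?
(a) O2, (b) 43.76 g, (c) 21.43 g

Moles of C2H6 = 36.38 g ÷ 30.07 g/mol = 1.20984 mol
Moles of O2 = 55.68 g ÷ 32.0 g/mol = 1.74 mol
Moles ÷ coefficient: C2H6: 1.20984/2 = 0.6049, O2: 1.74/7 = 0.2486
(a) O2 has the smaller value, so O2 is the limiting reagent.
(b) Moles of CO2 = 1.74 mol O2 × (4/7) = 0.994286 mol; mass = 0.994286 mol × 44.01 g/mol = 43.76 g
(c) C2H6 consumed = 1.74 × (2/7) = 0.497143 mol; remaining = 1.20984 − 0.497143 = 0.712701 mol; mass = 0.712701 mol × 30.07 g/mol = 21.43 g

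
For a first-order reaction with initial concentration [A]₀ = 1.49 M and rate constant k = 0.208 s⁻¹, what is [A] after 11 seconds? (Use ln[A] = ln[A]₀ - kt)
0.1512 M

ln[A] = ln[A]₀ - k·t = ln(1.49) - (0.208)·(11) = 0.3988 - 2.2880 = -1.8892
[A] = e^(-1.8892) = 0.1512 M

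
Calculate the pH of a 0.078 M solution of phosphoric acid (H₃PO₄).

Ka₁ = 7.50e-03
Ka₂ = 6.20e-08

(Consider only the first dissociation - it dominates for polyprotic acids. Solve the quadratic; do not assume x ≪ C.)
pH = 1.68

x² + Ka₁·x − Ka₁·C = 0 with Ka₁ = 7.50e-03, C = 0.078.
x = (−Ka₁ + √(Ka₁² + 4·Ka₁·C))/2 = 2.0726e-02 M, so pH = 1.68.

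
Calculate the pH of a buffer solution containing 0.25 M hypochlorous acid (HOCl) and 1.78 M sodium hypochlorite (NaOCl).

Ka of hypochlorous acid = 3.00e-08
pH = 8.38

pKa = -log(3.00e-08) = 7.52. pH = pKa + log([A⁻]/[HA]) = 7.52 + log(1.78/0.25)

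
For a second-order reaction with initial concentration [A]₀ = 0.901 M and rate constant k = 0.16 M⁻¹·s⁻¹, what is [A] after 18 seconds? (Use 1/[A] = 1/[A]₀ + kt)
0.2506 M

1/[A] = 1/[A]₀ + k·t = 1/0.901 + (0.16)·(18) = 1.1099 + 2.8800 = 3.9899
[A] = 1/3.9899 = 0.2506 M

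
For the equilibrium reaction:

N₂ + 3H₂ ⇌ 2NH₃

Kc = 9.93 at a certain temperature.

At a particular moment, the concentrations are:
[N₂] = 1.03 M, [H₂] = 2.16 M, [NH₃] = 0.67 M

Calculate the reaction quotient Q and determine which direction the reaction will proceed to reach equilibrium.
Q = 0.043, Q < K, reaction proceeds forward (toward products)

Q = ([NH₃]^2) / ([N₂] × [H₂]^3)
  = ((0.67)^2) / ((1.03)·(2.16)^3) = 0.4489/10.38 = 0.04325
Since Q = 0.04325 < Kc = 9.93, the reaction proceeds forward (toward products) to reach equilibrium.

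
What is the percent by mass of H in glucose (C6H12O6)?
Mass of H in formula = 1.008 × 12 = 12.096 g/mol
Molar mass = 180.16 g/mol
% H = (12.096/180.16) × 100% = 6.71%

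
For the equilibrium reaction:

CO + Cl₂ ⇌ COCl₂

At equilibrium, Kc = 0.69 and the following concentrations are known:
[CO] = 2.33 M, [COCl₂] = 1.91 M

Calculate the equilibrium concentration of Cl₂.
[Cl₂] = 1.1880 M

Kc = ([COCl₂]) / ([CO] × [Cl₂]) = 0.69
[Cl₂]^1 = (product terms)/(Kc · other reactant terms) = 1.91 / (0.69 · 2.33) = 1.188
[Cl₂] = 1.1880 M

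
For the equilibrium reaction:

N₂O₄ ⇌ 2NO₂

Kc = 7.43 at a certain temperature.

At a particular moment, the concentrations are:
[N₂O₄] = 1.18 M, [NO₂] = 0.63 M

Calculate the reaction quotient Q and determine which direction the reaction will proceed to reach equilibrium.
Q = 0.336, Q < K, reaction proceeds forward (toward products)

Q = ([NO₂]^2) / ([N₂O₄])
  = ((0.63)^2) / ((1.18)) = 0.3969/1.18 = 0.3364
Since Q = 0.3364 < Kc = 7.43, the reaction proceeds forward (toward products) to reach equilibrium.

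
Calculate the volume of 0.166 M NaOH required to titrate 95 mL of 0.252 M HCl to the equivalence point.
V_{base} = 144.2 mL

At equivalence: moles acid = moles base.
moles HCl = 0.252 M × 0.095 L = 0.02394 mol
V_NaOH = 0.02394 mol ÷ 0.166 M = 0.1442 L = 144.2 mL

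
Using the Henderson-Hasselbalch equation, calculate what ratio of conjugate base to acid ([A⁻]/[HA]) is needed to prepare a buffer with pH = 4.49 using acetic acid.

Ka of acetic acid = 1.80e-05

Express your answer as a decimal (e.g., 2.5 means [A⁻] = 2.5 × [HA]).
[A⁻]/[HA] = 0.556

pKa = −log(1.80e-05) = 4.7447. pH = pKa + log([A⁻]/[HA]). 4.49 = 4.7447 + log(ratio). log(ratio) = 4.49 − 4.7447 = -0.2547. ratio = 10^(-0.2547) = 0.556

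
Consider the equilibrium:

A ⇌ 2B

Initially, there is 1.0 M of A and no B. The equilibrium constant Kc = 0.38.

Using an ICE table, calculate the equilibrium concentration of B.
[B] = 0.529 M

ICE: [A] = 1.0 − x, [B] = 2x.
Kc = (2x)²/(1.0 − x) = 0.38 ⇒ 4x² + 0.38x − 0.38 = 0.
x = (−0.38 + √(0.38² + 4·4·0.38))/(2·4) = (−0.38 + √6.2244)/8 = 0.26436.
[B] = 2x = 0.529 M.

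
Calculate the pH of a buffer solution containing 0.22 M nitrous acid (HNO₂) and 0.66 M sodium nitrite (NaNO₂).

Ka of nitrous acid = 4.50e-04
pH = 3.82

pKa = -log(4.50e-04) = 3.35. pH = pKa + log([A⁻]/[HA]) = 3.35 + log(0.66/0.22)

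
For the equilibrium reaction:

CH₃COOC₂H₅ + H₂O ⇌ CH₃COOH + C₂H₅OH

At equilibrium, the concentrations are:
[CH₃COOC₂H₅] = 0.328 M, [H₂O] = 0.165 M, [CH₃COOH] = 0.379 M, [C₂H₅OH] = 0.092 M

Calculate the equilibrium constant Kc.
K_c = 0.6443

Kc = ([CH₃COOH] × [C₂H₅OH]) / ([CH₃COOC₂H₅] × [H₂O])
   = ((0.379)·(0.092)) / ((0.328)·(0.165))
   = 0.034868 / 0.05412 = 0.6443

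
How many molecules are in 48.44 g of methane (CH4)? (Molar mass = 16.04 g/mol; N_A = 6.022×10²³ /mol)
Moles = 48.44 g ÷ 16.04 g/mol = 3.01995 mol
Molecules = 3.01995 mol × 6.022×10²³ /mol = 1.819e+24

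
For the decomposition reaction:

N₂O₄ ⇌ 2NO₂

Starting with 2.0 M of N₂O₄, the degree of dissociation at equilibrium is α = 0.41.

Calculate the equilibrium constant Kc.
K_c = 2.2793

x = α·[A]₀ = 0.41 × 2.0 = 0.82 M dissociated.
At eq: [N₂O₄] = 2.0 − 0.82 = 1.18 M; [NO₂] = 2x = 1.64 M.
Kc = [NO₂]²/[N₂O₄] = (1.64)²/1.18 = 2.279.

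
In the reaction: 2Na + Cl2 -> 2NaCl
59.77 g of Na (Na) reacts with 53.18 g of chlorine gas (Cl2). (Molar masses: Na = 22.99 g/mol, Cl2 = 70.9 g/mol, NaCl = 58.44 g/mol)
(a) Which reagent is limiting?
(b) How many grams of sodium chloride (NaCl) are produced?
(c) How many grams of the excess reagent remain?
(a) Cl2, (b) 87.67 g, (c) 25.28 g

Moles of Na = 59.77 g ÷ 22.99 g/mol = 2.59983 mol
Moles of Cl2 = 53.18 g ÷ 70.9 g/mol = 0.750071 mol
Moles ÷ coefficient: Na: 2.59983/2 = 1.3, Cl2: 0.750071/1 = 0.7501
(a) Cl2 has the smaller value, so Cl2 is the limiting reagent.
(b) Moles of NaCl = 0.750071 mol Cl2 × (2/1) = 1.50014 mol; mass = 1.50014 mol × 58.44 g/mol = 87.67 g
(c) Na consumed = 0.750071 × (2/1) = 1.50014 mol; remaining = 2.59983 − 1.50014 = 1.09968 mol; mass = 1.09968 mol × 22.99 g/mol = 25.28 g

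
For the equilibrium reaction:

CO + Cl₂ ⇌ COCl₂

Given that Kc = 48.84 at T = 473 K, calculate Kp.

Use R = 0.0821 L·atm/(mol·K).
K_p = 1.2577

Δn = (moles gaseous products) − (moles gaseous reactants) = -1
T = 473 K; RT = 0.0821 × 473 = 38.8333
Kp = Kc·(RT)^Δn = 48.84 × (38.8333)^-1 = 48.84 × 0.0257511 = 1.2577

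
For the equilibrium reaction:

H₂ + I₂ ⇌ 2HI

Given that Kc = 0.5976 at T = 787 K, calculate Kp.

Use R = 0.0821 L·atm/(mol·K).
K_p = 0.5976

Δn = (moles gaseous products) − (moles gaseous reactants) = 0
T = 787 K; RT = 0.0821 × 787 = 64.6127
Kp = Kc·(RT)^Δn = 0.5976 × (64.6127)^0 = 0.5976 × 1 = 0.5976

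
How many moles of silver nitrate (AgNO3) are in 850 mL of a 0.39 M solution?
Moles = Molarity × Volume (L)
Moles = 0.39 M × 0.85 L = 0.3315 mol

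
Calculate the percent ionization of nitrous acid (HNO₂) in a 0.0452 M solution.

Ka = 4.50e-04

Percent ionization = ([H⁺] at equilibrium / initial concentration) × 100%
Percent ionization = 9.49%

Let x = [H⁺]. Ka = x²/(C - x) ⇒ x² + (4.50e-04)x - (4.50e-04)(0.0452) = 0. x = 4.2906e-03. Percent = (4.2906e-03/0.0452) × 100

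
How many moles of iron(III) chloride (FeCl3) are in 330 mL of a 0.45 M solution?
Moles = Molarity × Volume (L)
Moles = 0.45 M × 0.33 L = 0.1485 mol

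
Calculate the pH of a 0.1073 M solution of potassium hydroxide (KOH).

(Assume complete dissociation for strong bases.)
pH = 13.03

[OH⁻] = 0.1073 M for strong base. pOH = -log[OH⁻] = 0.97, pH = 14 - pOH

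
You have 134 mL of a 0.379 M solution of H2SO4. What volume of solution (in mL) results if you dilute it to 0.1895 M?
Using M₁V₁ = M₂V₂:
0.379 × 134 = 0.1895 × V₂
V₂ = (0.379 × 134) / 0.1895 = 268 mL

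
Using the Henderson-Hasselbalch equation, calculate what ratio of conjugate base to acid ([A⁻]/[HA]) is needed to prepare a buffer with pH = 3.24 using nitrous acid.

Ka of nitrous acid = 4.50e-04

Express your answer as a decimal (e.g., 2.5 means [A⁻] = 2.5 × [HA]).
[A⁻]/[HA] = 0.782

pKa = −log(4.50e-04) = 3.3468. pH = pKa + log([A⁻]/[HA]). 3.24 = 3.3468 + log(ratio). log(ratio) = 3.24 − 3.3468 = -0.1068. ratio = 10^(-0.1068) = 0.782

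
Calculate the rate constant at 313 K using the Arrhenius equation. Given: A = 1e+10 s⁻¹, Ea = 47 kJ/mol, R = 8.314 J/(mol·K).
1.43e+02 s⁻¹

k = A·exp(-Ea/(R·T)) = 1e+10·exp(-47000/(8.314·313)) = 1e+10·exp(-18.0611) = 1e+10·1.4328e-08 = 1.43e+02 s⁻¹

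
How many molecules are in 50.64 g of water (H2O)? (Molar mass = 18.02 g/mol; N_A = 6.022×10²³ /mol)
Moles = 50.64 g ÷ 18.02 g/mol = 2.81021 mol
Molecules = 2.81021 mol × 6.022×10²³ /mol = 1.692e+24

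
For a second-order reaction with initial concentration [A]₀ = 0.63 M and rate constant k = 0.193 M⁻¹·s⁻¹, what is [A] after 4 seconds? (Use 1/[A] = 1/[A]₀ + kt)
0.4239 M

1/[A] = 1/[A]₀ + k·t = 1/0.63 + (0.193)·(4) = 1.5873 + 0.7720 = 2.3593
[A] = 1/2.3593 = 0.4239 M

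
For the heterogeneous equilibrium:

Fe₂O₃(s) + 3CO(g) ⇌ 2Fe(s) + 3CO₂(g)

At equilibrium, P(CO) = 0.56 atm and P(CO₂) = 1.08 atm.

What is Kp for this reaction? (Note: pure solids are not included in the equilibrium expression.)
K_p = 7.173

Solids (Fe₂O₃, Fe) are excluded.
Kp = P(CO₂)³/P(CO)³ = (1.08)³/(0.56)³ = 1.26/0.1756 = 7.173.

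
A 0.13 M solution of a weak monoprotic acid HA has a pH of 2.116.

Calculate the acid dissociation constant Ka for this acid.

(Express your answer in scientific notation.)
K_a = 4.79e-04

[H⁺] = 10^(−pH) = 10^(−2.116) = 7.656e-03 M. For HA ⇌ H⁺ + A⁻, Ka = x²/(C − x) = (7.656e-03)²/(0.13 − 7.656e-03) = 4.79e-04.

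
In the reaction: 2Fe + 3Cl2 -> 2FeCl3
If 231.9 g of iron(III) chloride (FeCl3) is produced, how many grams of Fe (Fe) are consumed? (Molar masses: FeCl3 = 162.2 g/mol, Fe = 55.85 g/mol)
Moles of FeCl3 = 231.9 g ÷ 162.2 g/mol = 1.42972 mol
Mole ratio: 2 mol Fe / 2 mol FeCl3
Moles of Fe = 1.42972 × (2/2) = 1.42972 mol
Mass of Fe = 1.42972 mol × 55.85 g/mol = 79.85 g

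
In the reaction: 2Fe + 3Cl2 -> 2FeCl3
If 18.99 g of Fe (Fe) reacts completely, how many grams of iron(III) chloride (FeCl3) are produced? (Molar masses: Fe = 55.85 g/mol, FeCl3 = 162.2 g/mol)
Moles of Fe = 18.99 g ÷ 55.85 g/mol = 0.340018 mol
Mole ratio: 2 mol FeCl3 / 2 mol Fe
Moles of FeCl3 = 0.340018 × (2/2) = 0.340018 mol
Mass of FeCl3 = 0.340018 mol × 162.2 g/mol = 55.15 g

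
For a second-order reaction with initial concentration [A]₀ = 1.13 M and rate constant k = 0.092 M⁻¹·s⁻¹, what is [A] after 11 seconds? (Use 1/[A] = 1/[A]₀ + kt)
0.5272 M

1/[A] = 1/[A]₀ + k·t = 1/1.13 + (0.092)·(11) = 0.8850 + 1.0120 = 1.8970
[A] = 1/1.8970 = 0.5272 M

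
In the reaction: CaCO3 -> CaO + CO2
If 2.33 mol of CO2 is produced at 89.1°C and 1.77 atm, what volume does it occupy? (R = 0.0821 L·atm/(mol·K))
T = 89.1°C + 273.15 = 362.25 K
V = nRT/P = (2.33 × 0.0821 × 362.25) / 1.77
V = 39.15 L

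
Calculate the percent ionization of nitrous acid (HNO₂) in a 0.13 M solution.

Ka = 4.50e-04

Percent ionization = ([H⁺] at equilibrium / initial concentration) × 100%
Percent ionization = 5.71%

Let x = [H⁺]. Ka = x²/(C - x) ⇒ x² + (4.50e-04)x - (4.50e-04)(0.13) = 0. x = 7.4268e-03. Percent = (7.4268e-03/0.13) × 100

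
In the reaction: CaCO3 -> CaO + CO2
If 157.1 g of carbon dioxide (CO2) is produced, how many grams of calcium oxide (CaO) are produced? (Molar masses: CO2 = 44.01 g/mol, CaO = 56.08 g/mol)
Moles of CO2 = 157.1 g ÷ 44.01 g/mol = 3.56964 mol
Mole ratio: 1 mol CaO / 1 mol CO2
Moles of CaO = 3.56964 × (1/1) = 3.56964 mol
Mass of CaO = 3.56964 mol × 56.08 g/mol = 200.2 g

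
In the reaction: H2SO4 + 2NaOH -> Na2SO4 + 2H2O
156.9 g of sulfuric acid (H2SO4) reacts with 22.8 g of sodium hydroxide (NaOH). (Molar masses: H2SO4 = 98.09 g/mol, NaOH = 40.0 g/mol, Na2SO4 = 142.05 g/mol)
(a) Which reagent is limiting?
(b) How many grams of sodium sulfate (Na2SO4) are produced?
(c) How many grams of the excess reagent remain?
(a) NaOH, (b) 40.48 g, (c) 128.9 g

Moles of H2SO4 = 156.9 g ÷ 98.09 g/mol = 1.59955 mol
Moles of NaOH = 22.8 g ÷ 40.0 g/mol = 0.57 mol
Moles ÷ coefficient: H2SO4: 1.59955/1 = 1.6, NaOH: 0.57/2 = 0.285
(a) NaOH has the smaller value, so NaOH is the limiting reagent.
(b) Moles of Na2SO4 = 0.57 mol NaOH × (1/2) = 0.285 mol; mass = 0.285 mol × 142.05 g/mol = 40.48 g
(c) H2SO4 consumed = 0.57 × (1/2) = 0.285 mol; remaining = 1.59955 − 0.285 = 1.31455 mol; mass = 1.31455 mol × 98.09 g/mol = 128.9 g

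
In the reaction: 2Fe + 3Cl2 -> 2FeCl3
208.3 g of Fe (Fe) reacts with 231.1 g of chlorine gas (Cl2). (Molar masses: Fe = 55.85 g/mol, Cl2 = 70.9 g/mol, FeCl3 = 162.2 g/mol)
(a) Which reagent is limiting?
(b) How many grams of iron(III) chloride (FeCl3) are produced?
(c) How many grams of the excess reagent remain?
(a) Cl2, (b) 352.5 g, (c) 86.94 g

Moles of Fe = 208.3 g ÷ 55.85 g/mol = 3.72963 mol
Moles of Cl2 = 231.1 g ÷ 70.9 g/mol = 3.25952 mol
Moles ÷ coefficient: Fe: 3.72963/2 = 1.865, Cl2: 3.25952/3 = 1.087
(a) Cl2 has the smaller value, so Cl2 is the limiting reagent.
(b) Moles of FeCl3 = 3.25952 mol Cl2 × (2/3) = 2.17301 mol; mass = 2.17301 mol × 162.2 g/mol = 352.5 g
(c) Fe consumed = 3.25952 × (2/3) = 2.17301 mol; remaining = 3.72963 − 2.17301 = 1.55662 mol; mass = 1.55662 mol × 55.85 g/mol = 86.94 g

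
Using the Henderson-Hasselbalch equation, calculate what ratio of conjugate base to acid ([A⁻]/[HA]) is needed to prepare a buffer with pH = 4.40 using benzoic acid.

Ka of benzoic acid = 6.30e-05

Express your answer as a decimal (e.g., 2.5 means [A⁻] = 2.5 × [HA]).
[A⁻]/[HA] = 1.582

pKa = −log(6.30e-05) = 4.2007. pH = pKa + log([A⁻]/[HA]). 4.40 = 4.2007 + log(ratio). log(ratio) = 4.40 − 4.2007 = 0.1993. ratio = 10^(0.1993) = 1.582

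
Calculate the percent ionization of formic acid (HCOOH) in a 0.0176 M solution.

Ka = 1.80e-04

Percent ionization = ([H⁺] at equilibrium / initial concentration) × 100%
Percent ionization = 9.61%

Let x = [H⁺]. Ka = x²/(C - x) ⇒ x² + (1.80e-04)x - (1.80e-04)(0.0176) = 0. x = 1.6922e-03. Percent = (1.6922e-03/0.0176) × 100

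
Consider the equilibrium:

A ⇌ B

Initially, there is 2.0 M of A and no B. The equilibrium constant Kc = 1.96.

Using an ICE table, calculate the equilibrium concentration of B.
[B] = 1.324 M

ICE: [A] = 2.0 − x, [B] = x.
Kc = x/(2.0 − x) = 1.96 ⇒ x = 1.96·2.0/(1 + 1.96) = 3.92/2.96 = 1.324.
[B] = x = 1.324 M.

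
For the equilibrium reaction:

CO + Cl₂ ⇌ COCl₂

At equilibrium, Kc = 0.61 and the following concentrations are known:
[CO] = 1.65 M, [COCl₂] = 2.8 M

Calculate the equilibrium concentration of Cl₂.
[Cl₂] = 2.7819 M

Kc = ([COCl₂]) / ([CO] × [Cl₂]) = 0.61
[Cl₂]^1 = (product terms)/(Kc · other reactant terms) = 2.8 / (0.61 · 1.65) = 2.7819
[Cl₂] = 2.7819 M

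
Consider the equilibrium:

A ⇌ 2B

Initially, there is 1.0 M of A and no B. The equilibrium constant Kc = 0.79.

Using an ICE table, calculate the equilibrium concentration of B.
[B] = 0.713 M

ICE: [A] = 1.0 − x, [B] = 2x.
Kc = (2x)²/(1.0 − x) = 0.79 ⇒ 4x² + 0.79x − 0.79 = 0.
x = (−0.79 + √(0.79² + 4·4·0.79))/(2·4) = (−0.79 + √13.264)/8 = 0.3565.
[B] = 2x = 0.713 M.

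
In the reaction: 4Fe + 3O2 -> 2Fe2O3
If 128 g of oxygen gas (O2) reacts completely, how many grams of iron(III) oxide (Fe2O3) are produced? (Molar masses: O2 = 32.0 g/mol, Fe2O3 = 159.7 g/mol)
Moles of O2 = 128 g ÷ 32.0 g/mol = 4 mol
Mole ratio: 2 mol Fe2O3 / 3 mol O2
Moles of Fe2O3 = 4 × (2/3) = 2.66667 mol
Mass of Fe2O3 = 2.66667 mol × 159.7 g/mol = 425.9 g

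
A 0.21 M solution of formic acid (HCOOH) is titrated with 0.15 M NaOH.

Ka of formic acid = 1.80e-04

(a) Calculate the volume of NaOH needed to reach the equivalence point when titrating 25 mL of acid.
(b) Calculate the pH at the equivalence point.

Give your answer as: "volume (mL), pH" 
V = 35.0 mL, pH = 8.34

(a) At equivalence: moles acid = moles base.
moles acid = 0.21 × 0.025 = 0.00525 mol; V_NaOH = 0.00525/0.15 = 0.035 L = 35.0 mL.
(b) At equivalence, all acid → conjugate base A⁻ at [A⁻] = 0.00525/0.06 = 0.0875 M.
Kb = Kw/Ka = 1.0e-14/1.80e-04 = 5.556e-11; [OH⁻] = √(Kb·[A⁻]) = 2.205e-06; pOH = 5.66; pH = 14 − pOH = 8.34.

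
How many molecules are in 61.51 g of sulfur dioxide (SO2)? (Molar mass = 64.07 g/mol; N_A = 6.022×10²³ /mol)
Moles = 61.51 g ÷ 64.07 g/mol = 0.960044 mol
Molecules = 0.960044 mol × 6.022×10²³ /mol = 5.781e+23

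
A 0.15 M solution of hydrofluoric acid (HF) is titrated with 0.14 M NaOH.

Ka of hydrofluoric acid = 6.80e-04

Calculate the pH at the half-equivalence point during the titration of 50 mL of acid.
pH = pKa = 3.17

At the half-equivalence point, [HA] = [A⁻], so by Henderson–Hasselbalch pH = pKa + log(1) = pKa.
pKa = −log(6.80e-04) = 3.17.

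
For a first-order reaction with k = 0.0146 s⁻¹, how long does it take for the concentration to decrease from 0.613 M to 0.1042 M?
121.37 s

From ln[A] = ln[A]₀ - k·t: t = ln([A]₀/[A])/k = ln(0.613/0.1042)/0.0146 = ln(5.8829)/0.0146 = 1.7721/0.0146 = 121.37 s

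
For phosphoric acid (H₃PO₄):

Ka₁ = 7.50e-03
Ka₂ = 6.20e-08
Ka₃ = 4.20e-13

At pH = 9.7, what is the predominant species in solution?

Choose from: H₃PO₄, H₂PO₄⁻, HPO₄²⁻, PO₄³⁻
HPO₄²⁻

pKa1 = 2.12, pKa2 = 7.21, pKa3 = 12.38. Each pKa is the crossover between adjacent species; pH = 9.7 lies in the region where HPO₄²⁻ predominates.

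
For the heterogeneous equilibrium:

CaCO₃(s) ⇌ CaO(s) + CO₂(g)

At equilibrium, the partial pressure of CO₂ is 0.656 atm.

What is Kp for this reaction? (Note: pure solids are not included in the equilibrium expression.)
K_p = 0.656

Solids (CaCO₃, CaO) have activity 1 and are excluded.
Kp = P(CO₂) = 0.656.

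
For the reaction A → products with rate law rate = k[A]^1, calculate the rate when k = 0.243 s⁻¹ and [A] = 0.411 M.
0.09987 M/s

rate = k·[A]^1 = 0.243·(0.411)^1 = 0.243·0.411 = 0.09987 M/s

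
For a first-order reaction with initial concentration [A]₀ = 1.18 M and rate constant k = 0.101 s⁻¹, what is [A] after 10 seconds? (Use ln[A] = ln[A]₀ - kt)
0.4298 M

ln[A] = ln[A]₀ - k·t = ln(1.18) - (0.101)·(10) = 0.1655 - 1.0100 = -0.8445
[A] = e^(-0.8445) = 0.4298 M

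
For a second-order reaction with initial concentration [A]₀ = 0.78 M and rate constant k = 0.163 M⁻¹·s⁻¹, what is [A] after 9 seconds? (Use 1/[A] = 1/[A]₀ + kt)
0.3638 M

1/[A] = 1/[A]₀ + k·t = 1/0.78 + (0.163)·(9) = 1.2821 + 1.4670 = 2.7491
[A] = 1/2.7491 = 0.3638 M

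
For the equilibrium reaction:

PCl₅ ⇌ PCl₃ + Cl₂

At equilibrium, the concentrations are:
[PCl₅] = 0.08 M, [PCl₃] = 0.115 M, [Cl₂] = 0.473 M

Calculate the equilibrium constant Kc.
K_c = 0.6799

Kc = ([PCl₃] × [Cl₂]) / ([PCl₅])
   = ((0.115)·(0.473)) / ((0.08))
   = 0.054395 / 0.08 = 0.6799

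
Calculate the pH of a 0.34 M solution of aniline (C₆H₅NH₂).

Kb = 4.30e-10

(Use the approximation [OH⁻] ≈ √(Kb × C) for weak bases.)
pH = 9.08

[OH⁻] = √(Kb × C) = √(4.30e-10 × 0.34) = 1.2091e-05. pOH = 4.92, pH = 14 - pOH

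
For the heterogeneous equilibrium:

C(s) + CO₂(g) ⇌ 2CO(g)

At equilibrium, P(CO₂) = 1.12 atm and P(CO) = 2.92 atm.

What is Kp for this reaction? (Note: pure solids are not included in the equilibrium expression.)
K_p = 7.613

Solid C is excluded.
Kp = P(CO)²/P(CO₂) = (2.92)²/1.12 = 8.526/1.12 = 7.613.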